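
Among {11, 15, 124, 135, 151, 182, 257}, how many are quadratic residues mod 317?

(11/317) = +1 → QR.
(15/317) = +1 → QR.
(124/317) = +1 → QR.
(135/317) = +1 → QR.
(151/317) = -1 → non-residue.
(182/317) = +1 → QR.
(257/317) = +1 → QR.
Total quadratic residues among the 7: 6.

6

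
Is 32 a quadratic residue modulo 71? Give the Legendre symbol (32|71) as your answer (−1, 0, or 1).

1

Pull out 2^5: since 71 ≡ 7 (mod 8), (2/71) = +1, so (2/71)^5 = +1.
Reached (1/71) = 1. Collecting the sign flips along the way, the symbol is +1.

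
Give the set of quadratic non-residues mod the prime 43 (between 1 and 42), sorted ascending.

2 3 5 7 8 12 18 19 20 22 26 27 28 29 30 32 33 34 37 39 42

Square k = 1,…,21 (k and 43−k give the same square):
1²=1, 2²=4, 3²=9, 4²=16, 5²=25, 6²=36, 7²≡6, 8²≡21, 9²≡38, 10²≡14, 11²≡35, 12²≡15, 13²≡40, 14²≡24, 15²≡10, 16²≡41, 17²≡31, 18²≡23, 19²≡17, 20²≡13, 21²≡11 (mod 43).
The residues are {1, 4, 6, 9, 10, 11, 13, 14, 15, 16, 17, 21, 23, 24, 25, 31, 35, 36, 38, 40, 41}; the non-residues are the remaining 21 nonzero classes.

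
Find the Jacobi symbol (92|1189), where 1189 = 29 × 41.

1

Pull out 2^2: since 1189 ≡ 5 (mod 8), (2/1189) = -1, so (2/1189)^2 = +1.
Reciprocity: 23 ≡ 3 and 1189 ≡ 1 (mod 4), so (23/1189) = +(1189/23).
Reduce top mod 23: now compute (16/23).
Pull out 2^4: since 23 ≡ 7 (mod 8), (2/23) = +1, so (2/23)^4 = +1.
Reached (1/23) = 1. Collecting the sign flips along the way, the symbol is +1.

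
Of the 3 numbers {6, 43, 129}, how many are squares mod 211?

2

(6/211) = +1 → QR.
(43/211) = +1 → QR.
(129/211) = -1 → non-residue.
Total quadratic residues among the 3: 2.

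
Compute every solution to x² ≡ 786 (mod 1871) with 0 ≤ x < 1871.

Since 1871 ≡ 3 (mod 4), a square root of 786 is 786^((1871+1)/4) = 786^468 mod 1871.
Repeated squaring: 786^2≡366, 786^4≡1115, 786^8≡881, 786^16≡1567, 786^32≡737, 786^64≡579, 786^128≡332, 786^256≡1706 (mod 1871).
786^468 = 786^(256+128+64+16+4) ≡ 1282 (mod 1871).
Check: 1282² = 1643524 ≡ 786 (mod 1871). The two roots are 589 and 1282.

589, 1282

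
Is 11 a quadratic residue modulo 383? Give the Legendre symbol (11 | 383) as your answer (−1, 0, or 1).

Reciprocity: 11 ≡ 3 and 383 ≡ 3 (mod 4), so (11/383) = −(383/11).
Reduce top mod 11: now compute (9/11).
Reciprocity: 9 ≡ 1 and 11 ≡ 3 (mod 4), so (9/11) = +(11/9).
Reduce top mod 9: now compute (2/9).
Pull out 2: since 9 ≡ 1 (mod 8), (2/9) = +1.
Reached (1/9) = 1. Collecting the sign flips along the way, the symbol is -1.

-1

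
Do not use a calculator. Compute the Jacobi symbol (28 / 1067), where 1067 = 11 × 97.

1

Pull out 2^2: since 1067 ≡ 3 (mod 8), (2/1067) = -1, so (2/1067)^2 = +1.
Reciprocity: 7 ≡ 3 and 1067 ≡ 3 (mod 4), so (7/1067) = −(1067/7).
Reduce top mod 7: now compute (3/7).
Reciprocity: 3 ≡ 3 and 7 ≡ 3 (mod 4), so (3/7) = −(7/3).
Reduce top mod 3: now compute (1/3).
Reached (1/3) = 1. Collecting the sign flips along the way, the symbol is +1.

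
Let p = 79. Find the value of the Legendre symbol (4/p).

Euler's criterion: (4/79) ≡ 4^39 (mod 79).
4^2 ≡ 16 (mod 79)
4^4 ≡ 19 (mod 79)
4^8 ≡ 45 (mod 79)
4^16 ≡ 50 (mod 79)
4^32 ≡ 51 (mod 79)
4^39 = 4^(32+4+2+1) ≡ 1 (mod 79).
Result is 1, so (4/79) = 1.

1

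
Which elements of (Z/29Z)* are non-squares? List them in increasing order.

Square k = 1,…,14 (k and 29−k give the same square):
1²=1, 2²=4, 3²=9, 4²=16, 5²=25, 6²≡7, 7²≡20, 8²≡6, 9²≡23, 10²≡13, 11²≡5, 12²≡28, 13²≡24, 14²≡22 (mod 29).
The residues are {1, 4, 5, 6, 7, 9, 13, 16, 20, 22, 23, 24, 25, 28}; the non-residues are the remaining 14 nonzero classes.

2, 3, 8, 10, 11, 12, 14, 15, 17, 18, 19, 21, 26, 27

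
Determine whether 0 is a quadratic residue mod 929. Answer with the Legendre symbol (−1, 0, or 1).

0

Top reduces to 0: gcd > 1, so the symbol is 0.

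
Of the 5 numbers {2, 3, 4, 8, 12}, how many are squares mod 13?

3

(2/13) = -1 → non-residue.
(3/13) = +1 → QR.
(4/13) = +1 → QR.
(8/13) = -1 → non-residue.
(12/13) = +1 → QR.
Total quadratic residues among the 5: 3.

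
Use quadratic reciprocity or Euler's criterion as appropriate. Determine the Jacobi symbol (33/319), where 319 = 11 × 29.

0

Reciprocity: 33 ≡ 1 and 319 ≡ 3 (mod 4), so (33/319) = +(319/33).
Reduce top mod 33: now compute (22/33).
Pull out 2: since 33 ≡ 1 (mod 8), (2/33) = +1.
Reciprocity: 11 ≡ 3 and 33 ≡ 1 (mod 4), so (11/33) = +(33/11).
Reduce top mod 11: now compute (0/11).
Top reduces to 0: gcd > 1, so the symbol is 0.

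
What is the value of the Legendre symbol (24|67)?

Pull out 2^3: since 67 ≡ 3 (mod 8), (2/67) = -1, so (2/67)^3 = -1.
Reciprocity: 3 ≡ 3 and 67 ≡ 3 (mod 4), so (3/67) = −(67/3).
Reduce top mod 3: now compute (1/3).
Reached (1/3) = 1. Collecting the sign flips along the way, the symbol is +1.

1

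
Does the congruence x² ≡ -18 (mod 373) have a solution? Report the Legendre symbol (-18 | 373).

-1

Euler's criterion: (-18/373) ≡ 355^186 (mod 373).
355^2 ≡ 324 (mod 373)
355^4 ≡ 163 (mod 373)
355^8 ≡ 86 (mod 373)
355^16 ≡ 309 (mod 373)
355^32 ≡ 366 (mod 373)
355^64 ≡ 49 (mod 373)
355^128 ≡ 163 (mod 373)
355^186 = 355^(128+32+16+8+2) ≡ 372 (mod 373).
Result is 372 ≡ −1, so (-18/373) = −1.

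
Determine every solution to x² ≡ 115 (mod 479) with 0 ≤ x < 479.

96, 383

Since 479 ≡ 3 (mod 4), a square root of 115 is 115^((479+1)/4) = 115^120 mod 479.
Repeated squaring: 115^2≡292, 115^4≡2, 115^8≡4, 115^16≡16, 115^32≡256, 115^64≡392 (mod 479).
115^120 = 115^(64+32+16+8) ≡ 96 (mod 479).
Check: 96² = 9216 ≡ 115 (mod 479). The two roots are 96 and 383.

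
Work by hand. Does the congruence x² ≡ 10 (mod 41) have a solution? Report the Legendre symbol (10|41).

1

Euler's criterion: (10/41) ≡ 10^20 (mod 41).
10^2 ≡ 18 (mod 41)
10^4 ≡ 37 (mod 41)
10^8 ≡ 16 (mod 41)
10^16 ≡ 10 (mod 41)
10^20 = 10^(16+4) ≡ 1 (mod 41).
Result is 1, so (10/41) = 1.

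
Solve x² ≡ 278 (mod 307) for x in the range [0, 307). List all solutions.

Since 307 ≡ 3 (mod 4), a square root of 278 is 278^((307+1)/4) = 278^77 mod 307.
Repeated squaring: 278^2≡227, 278^4≡260, 278^8≡60, 278^16≡223, 278^32≡302, 278^64≡25 (mod 307).
278^77 = 278^(64+8+4+1) ≡ 187 (mod 307).
Check: 187² = 34969 ≡ 278 (mod 307). The two roots are 120 and 187.

120, 187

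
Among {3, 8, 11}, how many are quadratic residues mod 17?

1

(3/17) = -1 → non-residue.
(8/17) = +1 → QR.
(11/17) = -1 → non-residue.
Total quadratic residues among the 3: 1.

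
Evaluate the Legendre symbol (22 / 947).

1

Pull out 2: since 947 ≡ 3 (mod 8), (2/947) = -1.
Reciprocity: 11 ≡ 3 and 947 ≡ 3 (mod 4), so (11/947) = −(947/11).
Reduce top mod 11: now compute (1/11).
Reached (1/11) = 1. Collecting the sign flips along the way, the symbol is +1.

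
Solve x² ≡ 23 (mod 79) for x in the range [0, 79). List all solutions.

Since 79 ≡ 3 (mod 4), a square root of 23 is 23^((79+1)/4) = 23^20 mod 79.
Repeated squaring: 23^2≡55, 23^4≡23, 23^8≡55, 23^16≡23 (mod 79).
23^20 = 23^(16+4) ≡ 55 (mod 79).
Check: 55² = 3025 ≡ 23 (mod 79). The two roots are 24 and 55.

24, 55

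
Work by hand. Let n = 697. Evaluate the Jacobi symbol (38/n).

Pull out 2: since 697 ≡ 1 (mod 8), (2/697) = +1.
Reciprocity: 19 ≡ 3 and 697 ≡ 1 (mod 4), so (19/697) = +(697/19).
Reduce top mod 19: now compute (13/19).
Reciprocity: 13 ≡ 1 and 19 ≡ 3 (mod 4), so (13/19) = +(19/13).
Reduce top mod 13: now compute (6/13).
Pull out 2: since 13 ≡ 5 (mod 8), (2/13) = -1.
Reciprocity: 3 ≡ 3 and 13 ≡ 1 (mod 4), so (3/13) = +(13/3).
Reduce top mod 3: now compute (1/3).
Reached (1/3) = 1. Collecting the sign flips along the way, the symbol is -1.

-1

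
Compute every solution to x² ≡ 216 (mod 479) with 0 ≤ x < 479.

185, 294

Since 479 ≡ 3 (mod 4), a square root of 216 is 216^((479+1)/4) = 216^120 mod 479.
Repeated squaring: 216^2≡193, 216^4≡366, 216^8≡315, 216^16≡72, 216^32≡394, 216^64≡40 (mod 479).
216^120 = 216^(64+32+16+8) ≡ 294 (mod 479).
Check: 294² = 86436 ≡ 216 (mod 479). The two roots are 185 and 294.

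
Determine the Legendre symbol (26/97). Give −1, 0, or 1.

Pull out 2: since 97 ≡ 1 (mod 8), (2/97) = +1.
Reciprocity: 13 ≡ 1 and 97 ≡ 1 (mod 4), so (13/97) = +(97/13).
Reduce top mod 13: now compute (6/13).
Pull out 2: since 13 ≡ 5 (mod 8), (2/13) = -1.
Reciprocity: 3 ≡ 3 and 13 ≡ 1 (mod 4), so (3/13) = +(13/3).
Reduce top mod 3: now compute (1/3).
Reached (1/3) = 1. Collecting the sign flips along the way, the symbol is -1.

-1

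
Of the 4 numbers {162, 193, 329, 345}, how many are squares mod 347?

2

(162/347) = -1 → non-residue.
(193/347) = -1 → non-residue.
(329/347) = +1 → QR.
(345/347) = +1 → QR.
Total quadratic residues among the 4: 2.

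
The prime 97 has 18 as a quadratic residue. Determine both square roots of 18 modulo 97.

42, 55

97 ≡ 1 (mod 4), so we find a root by search.
Trying successive values, 42² = 1764 ≡ 18 (mod 97). The other root is 97 − 42 = 55.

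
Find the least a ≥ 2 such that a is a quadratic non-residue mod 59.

2

(2/59) = −1, so 2 is the smallest positive non-residue mod 59.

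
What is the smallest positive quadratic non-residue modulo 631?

3

(2/631) = +1, so 2 is a residue.
(3/631) = −1, so 3 is the smallest positive non-residue mod 631.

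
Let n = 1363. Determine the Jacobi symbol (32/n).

Pull out 2^5: since 1363 ≡ 3 (mod 8), (2/1363) = -1, so (2/1363)^5 = -1.
Reached (1/1363) = 1. Collecting the sign flips along the way, the symbol is -1.

-1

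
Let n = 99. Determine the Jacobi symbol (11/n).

0

Reciprocity: 11 ≡ 3 and 99 ≡ 3 (mod 4), so (11/99) = −(99/11).
Reduce top mod 11: now compute (0/11).
Top reduces to 0: gcd > 1, so the symbol is 0.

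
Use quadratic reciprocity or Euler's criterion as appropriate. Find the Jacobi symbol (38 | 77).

-1

Pull out 2: since 77 ≡ 5 (mod 8), (2/77) = -1.
Reciprocity: 19 ≡ 3 and 77 ≡ 1 (mod 4), so (19/77) = +(77/19).
Reduce top mod 19: now compute (1/19).
Reached (1/19) = 1. Collecting the sign flips along the way, the symbol is -1.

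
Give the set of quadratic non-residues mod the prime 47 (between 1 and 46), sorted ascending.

Square k = 1,…,23 (k and 47−k give the same square):
1²=1, 2²=4, 3²=9, 4²=16, 5²=25, 6²=36, 7²≡2, 8²≡17, 9²≡34, 10²≡6, 11²≡27, 12²≡3, 13²≡28, 14²≡8, 15²≡37, 16²≡21, 17²≡7, 18²≡42, 19²≡32, 20²≡24, 21²≡18, 22²≡14, 23²≡12 (mod 47).
The residues are {1, 2, 3, 4, 6, 7, 8, 9, 12, 14, 16, 17, 18, 21, 24, 25, 27, 28, 32, 34, 36, 37, 42}; the non-residues are the remaining 23 nonzero classes.

5 10 11 13 15 19 20 22 23 26 29 30 31 33 35 38 39 40 41 43 44 45 46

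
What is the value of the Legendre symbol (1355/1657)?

Reciprocity: 1355 ≡ 3 and 1657 ≡ 1 (mod 4), so (1355/1657) = +(1657/1355).
Reduce top mod 1355: now compute (302/1355).
Pull out 2: since 1355 ≡ 3 (mod 8), (2/1355) = -1.
Reciprocity: 151 ≡ 3 and 1355 ≡ 3 (mod 4), so (151/1355) = −(1355/151).
Reduce top mod 151: now compute (147/151).
Reciprocity: 147 ≡ 3 and 151 ≡ 3 (mod 4), so (147/151) = −(151/147).
Reduce top mod 147: now compute (4/147).
Pull out 2^2: since 147 ≡ 3 (mod 8), (2/147) = -1, so (2/147)^2 = +1.
Reached (1/147) = 1. Collecting the sign flips along the way, the symbol is -1.

-1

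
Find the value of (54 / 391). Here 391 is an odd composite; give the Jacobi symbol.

Pull out 2: since 391 ≡ 7 (mod 8), (2/391) = +1.
Reciprocity: 27 ≡ 3 and 391 ≡ 3 (mod 4), so (27/391) = −(391/27).
Reduce top mod 27: now compute (13/27).
Reciprocity: 13 ≡ 1 and 27 ≡ 3 (mod 4), so (13/27) = +(27/13).
Reduce top mod 13: now compute (1/13).
Reached (1/13) = 1. Collecting the sign flips along the way, the symbol is -1.

-1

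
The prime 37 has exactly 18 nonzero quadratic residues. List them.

Square k = 1,…,18 (k and 37−k give the same square):
1²=1, 2²=4, 3²=9, 4²=16, 5²=25, 6²=36, 7²≡12, 8²≡27, 9²≡7, 10²≡26, 11²≡10, 12²≡33, 13²≡21, 14²≡11, 15²≡3, 16²≡34, 17²≡30, 18²≡28 (mod 37).
So the quadratic residues mod 37 are {1, 3, 4, 7, 9, 10, 11, 12, 16, 21, 25, 26, 27, 28, 30, 33, 34, 36}.

1,3,4,7,9,10,11,12,16,21,25,26,27,28,30,33,34,36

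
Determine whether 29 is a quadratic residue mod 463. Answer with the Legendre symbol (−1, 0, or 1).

1

Reciprocity: 29 ≡ 1 and 463 ≡ 3 (mod 4), so (29/463) = +(463/29).
Reduce top mod 29: now compute (28/29).
Pull out 2^2: since 29 ≡ 5 (mod 8), (2/29) = -1, so (2/29)^2 = +1.
Reciprocity: 7 ≡ 3 and 29 ≡ 1 (mod 4), so (7/29) = +(29/7).
Reduce top mod 7: now compute (1/7).
Reached (1/7) = 1. Collecting the sign flips along the way, the symbol is +1.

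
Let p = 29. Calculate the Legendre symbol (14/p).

-1

Pull out 2: since 29 ≡ 5 (mod 8), (2/29) = -1.
Reciprocity: 7 ≡ 3 and 29 ≡ 1 (mod 4), so (7/29) = +(29/7).
Reduce top mod 7: now compute (1/7).
Reached (1/7) = 1. Collecting the sign flips along the way, the symbol is -1.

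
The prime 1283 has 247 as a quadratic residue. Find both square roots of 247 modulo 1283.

Since 1283 ≡ 3 (mod 4), a square root of 247 is 247^((1283+1)/4) = 247^321 mod 1283.
Repeated squaring: 247^2≡708, 247^4≡894, 247^8≡1210, 247^16≡197, 247^32≡319, 247^64≡404, 247^128≡275, 247^256≡1211 (mod 1283).
247^321 = 247^(256+64+1) ≡ 64 (mod 1283).
Check: 64² = 4096 ≡ 247 (mod 1283). The two roots are 64 and 1219.

64, 1219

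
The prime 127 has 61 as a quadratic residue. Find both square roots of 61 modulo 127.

51, 76

Since 127 ≡ 3 (mod 4), a square root of 61 is 61^((127+1)/4) = 61^32 mod 127.
Repeated squaring: 61^2≡38, 61^4≡47, 61^8≡50, 61^16≡87, 61^32≡76 (mod 127).
61^32 = 61^(32) ≡ 76 (mod 127).
Check: 76² = 5776 ≡ 61 (mod 127). The two roots are 51 and 76.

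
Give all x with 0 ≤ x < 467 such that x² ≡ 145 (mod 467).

132, 335

Since 467 ≡ 3 (mod 4), a square root of 145 is 145^((467+1)/4) = 145^117 mod 467.
Repeated squaring: 145^2≡10, 145^4≡100, 145^8≡193, 145^16≡356, 145^32≡179, 145^64≡285 (mod 467).
145^117 = 145^(64+32+16+4+1) ≡ 335 (mod 467).
Check: 335² = 112225 ≡ 145 (mod 467). The two roots are 132 and 335.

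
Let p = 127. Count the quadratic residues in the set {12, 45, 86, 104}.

(12/127) = -1 → non-residue.
(45/127) = -1 → non-residue.
(86/127) = -1 → non-residue.
(104/127) = +1 → QR.
Total quadratic residues among the 4: 1.

1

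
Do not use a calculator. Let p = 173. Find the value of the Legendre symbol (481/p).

1

Euler's criterion: (481/173) ≡ 135^86 (mod 173).
135^2 ≡ 60 (mod 173)
135^4 ≡ 140 (mod 173)
135^8 ≡ 51 (mod 173)
135^16 ≡ 6 (mod 173)
135^32 ≡ 36 (mod 173)
135^64 ≡ 85 (mod 173)
135^86 = 135^(64+16+4+2) ≡ 1 (mod 173).
Result is 1, so (481/173) = 1.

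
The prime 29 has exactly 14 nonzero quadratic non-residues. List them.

Square k = 1,…,14 (k and 29−k give the same square):
1²=1, 2²=4, 3²=9, 4²=16, 5²=25, 6²≡7, 7²≡20, 8²≡6, 9²≡23, 10²≡13, 11²≡5, 12²≡28, 13²≡24, 14²≡22 (mod 29).
The residues are {1, 4, 5, 6, 7, 9, 13, 16, 20, 22, 23, 24, 25, 28}; the non-residues are the remaining 14 nonzero classes.

2 3 8 10 11 12 14 15 17 18 19 21 26 27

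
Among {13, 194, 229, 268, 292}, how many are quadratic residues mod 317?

3

(13/317) = -1 → non-residue.
(194/317) = +1 → QR.
(229/317) = -1 → non-residue.
(268/317) = +1 → QR.
(292/317) = +1 → QR.
Total quadratic residues among the 5: 3.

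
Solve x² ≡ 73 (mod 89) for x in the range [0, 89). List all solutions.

89 ≡ 1 (mod 4), so we find a root by search.
Trying successive values, 42² = 1764 ≡ 73 (mod 89). The other root is 89 − 42 = 47.

42, 47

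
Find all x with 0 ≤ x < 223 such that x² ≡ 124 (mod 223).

74, 149

Since 223 ≡ 3 (mod 4), a square root of 124 is 124^((223+1)/4) = 124^56 mod 223.
Repeated squaring: 124^2≡212, 124^4≡121, 124^8≡146, 124^16≡131, 124^32≡213 (mod 223).
124^56 = 124^(32+16+8) ≡ 74 (mod 223).
Check: 74² = 5476 ≡ 124 (mod 223). The two roots are 74 and 149.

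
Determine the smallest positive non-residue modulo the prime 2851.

2

(2/2851) = −1, so 2 is the smallest positive non-residue mod 2851.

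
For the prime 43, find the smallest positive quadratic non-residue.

(2/43) = −1, so 2 is the smallest positive non-residue mod 43.

2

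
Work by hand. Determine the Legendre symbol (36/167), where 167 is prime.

Euler's criterion: (36/167) ≡ 36^83 (mod 167).
36^2 ≡ 127 (mod 167)
36^4 ≡ 97 (mod 167)
36^8 ≡ 57 (mod 167)
36^16 ≡ 76 (mod 167)
36^32 ≡ 98 (mod 167)
36^64 ≡ 85 (mod 167)
36^83 = 36^(64+16+2+1) ≡ 1 (mod 167).
Result is 1, so (36/167) = 1.

1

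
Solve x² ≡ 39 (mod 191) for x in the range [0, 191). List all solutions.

82, 109

Since 191 ≡ 3 (mod 4), a square root of 39 is 39^((191+1)/4) = 39^48 mod 191.
Repeated squaring: 39^2≡184, 39^4≡49, 39^8≡109, 39^16≡39, 39^32≡184 (mod 191).
39^48 = 39^(32+16) ≡ 109 (mod 191).
Check: 109² = 11881 ≡ 39 (mod 191). The two roots are 82 and 109.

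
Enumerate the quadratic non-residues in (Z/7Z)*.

3,5,6

Square k = 1,…,3 (k and 7−k give the same square):
1²=1, 2²=4, 3²≡2 (mod 7).
The residues are {1, 2, 4}; the non-residues are the remaining 3 nonzero classes.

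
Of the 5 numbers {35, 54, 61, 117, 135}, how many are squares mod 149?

(35/149) = +1 → QR.
(54/149) = +1 → QR.
(61/149) = +1 → QR.
(117/149) = -1 → non-residue.
(135/149) = -1 → non-residue.
Total quadratic residues among the 5: 3.

3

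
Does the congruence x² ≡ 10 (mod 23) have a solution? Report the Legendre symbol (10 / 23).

-1

Euler's criterion: (10/23) ≡ 10^11 (mod 23).
10^2 ≡ 8 (mod 23)
10^4 ≡ 18 (mod 23)
10^8 ≡ 2 (mod 23)
10^11 = 10^(8+2+1) ≡ 22 (mod 23).
Result is 22 ≡ −1, so (10/23) = −1.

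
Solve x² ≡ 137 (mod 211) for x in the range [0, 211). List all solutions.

Since 211 ≡ 3 (mod 4), a square root of 137 is 137^((211+1)/4) = 137^53 mod 211.
Repeated squaring: 137^2≡201, 137^4≡100, 137^8≡83, 137^16≡137, 137^32≡201 (mod 211).
137^53 = 137^(32+16+4+1) ≡ 83 (mod 211).
Check: 83² = 6889 ≡ 137 (mod 211). The two roots are 83 and 128.

83, 128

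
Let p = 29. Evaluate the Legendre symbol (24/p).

1

Euler's criterion: (24/29) ≡ 24^14 (mod 29).
24^2 ≡ 25 (mod 29)
24^4 ≡ 16 (mod 29)
24^8 ≡ 24 (mod 29)
24^14 = 24^(8+4+2) ≡ 1 (mod 29).
Result is 1, so (24/29) = 1.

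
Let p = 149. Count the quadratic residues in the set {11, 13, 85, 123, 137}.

(11/149) = -1 → non-residue.
(13/149) = -1 → non-residue.
(85/149) = +1 → QR.
(123/149) = +1 → QR.
(137/149) = -1 → non-residue.
Total quadratic residues among the 5: 2.

2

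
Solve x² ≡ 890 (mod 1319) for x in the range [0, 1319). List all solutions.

Since 1319 ≡ 3 (mod 4), a square root of 890 is 890^((1319+1)/4) = 890^330 mod 1319.
Repeated squaring: 890^2≡700, 890^4≡651, 890^8≡402, 890^16≡686, 890^32≡1032, 890^64≡591, 890^128≡1065, 890^256≡1204 (mod 1319).
890^330 = 890^(256+64+8+2) ≡ 1272 (mod 1319).
Check: 1272² = 1617984 ≡ 890 (mod 1319). The two roots are 47 and 1272.

47, 1272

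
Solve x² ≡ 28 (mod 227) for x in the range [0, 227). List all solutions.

Since 227 ≡ 3 (mod 4), a square root of 28 is 28^((227+1)/4) = 28^57 mod 227.
Repeated squaring: 28^2≡103, 28^4≡167, 28^8≡195, 28^16≡116, 28^32≡63 (mod 227).
28^57 = 28^(32+16+8+1) ≡ 74 (mod 227).
Check: 74² = 5476 ≡ 28 (mod 227). The two roots are 74 and 153.

74, 153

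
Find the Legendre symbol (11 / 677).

Reciprocity: 11 ≡ 3 and 677 ≡ 1 (mod 4), so (11/677) = +(677/11).
Reduce top mod 11: now compute (6/11).
Pull out 2: since 11 ≡ 3 (mod 8), (2/11) = -1.
Reciprocity: 3 ≡ 3 and 11 ≡ 3 (mod 4), so (3/11) = −(11/3).
Reduce top mod 3: now compute (2/3).
Pull out 2: since 3 ≡ 3 (mod 8), (2/3) = -1.
Reached (1/3) = 1. Collecting the sign flips along the way, the symbol is -1.

-1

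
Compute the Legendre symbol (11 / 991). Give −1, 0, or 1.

Reciprocity: 11 ≡ 3 and 991 ≡ 3 (mod 4), so (11/991) = −(991/11).
Reduce top mod 11: now compute (1/11).
Reached (1/11) = 1. Collecting the sign flips along the way, the symbol is -1.

-1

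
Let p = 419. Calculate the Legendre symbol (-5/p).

First reduce: -5 ≡ 414 (mod 419).
Pull out 2: since 419 ≡ 3 (mod 8), (2/419) = -1.
Reciprocity: 207 ≡ 3 and 419 ≡ 3 (mod 4), so (207/419) = −(419/207).
Reduce top mod 207: now compute (5/207).
Reciprocity: 5 ≡ 1 and 207 ≡ 3 (mod 4), so (5/207) = +(207/5).
Reduce top mod 5: now compute (2/5).
Pull out 2: since 5 ≡ 5 (mod 8), (2/5) = -1.
Reached (1/5) = 1. Collecting the sign flips along the way, the symbol is -1.

-1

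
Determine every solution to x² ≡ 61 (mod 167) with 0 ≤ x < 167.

Since 167 ≡ 3 (mod 4), a square root of 61 is 61^((167+1)/4) = 61^42 mod 167.
Repeated squaring: 61^2≡47, 61^4≡38, 61^8≡108, 61^16≡141, 61^32≡8 (mod 167).
61^42 = 61^(32+8+2) ≡ 27 (mod 167).
Check: 27² = 729 ≡ 61 (mod 167). The two roots are 27 and 140.

27, 140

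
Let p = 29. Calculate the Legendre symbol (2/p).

-1

Pull out 2: since 29 ≡ 5 (mod 8), (2/29) = -1.
Reached (1/29) = 1. Collecting the sign flips along the way, the symbol is -1.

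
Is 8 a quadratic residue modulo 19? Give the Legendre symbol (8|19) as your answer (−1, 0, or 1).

Euler's criterion: (8/19) ≡ 8^9 (mod 19).
8^2 ≡ 7 (mod 19)
8^4 ≡ 11 (mod 19)
8^8 ≡ 7 (mod 19)
8^9 = 8^(8+1) ≡ 18 (mod 19).
Result is 18 ≡ −1, so (8/19) = −1.

-1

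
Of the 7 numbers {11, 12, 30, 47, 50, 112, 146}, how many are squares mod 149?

(11/149) = -1 → non-residue.
(12/149) = -1 → non-residue.
(30/149) = +1 → QR.
(47/149) = +1 → QR.
(50/149) = -1 → non-residue.
(112/149) = +1 → QR.
(146/149) = -1 → non-residue.
Total quadratic residues among the 7: 3.

3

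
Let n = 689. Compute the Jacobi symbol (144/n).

1

Pull out 2^4: since 689 ≡ 1 (mod 8), (2/689) = +1, so (2/689)^4 = +1.
Reciprocity: 9 ≡ 1 and 689 ≡ 1 (mod 4), so (9/689) = +(689/9).
Reduce top mod 9: now compute (5/9).
Reciprocity: 5 ≡ 1 and 9 ≡ 1 (mod 4), so (5/9) = +(9/5).
Reduce top mod 5: now compute (4/5).
Pull out 2^2: since 5 ≡ 5 (mod 8), (2/5) = -1, so (2/5)^2 = +1.
Reached (1/5) = 1. Collecting the sign flips along the way, the symbol is +1.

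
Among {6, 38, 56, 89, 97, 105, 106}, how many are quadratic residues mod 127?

1

(6/127) = -1 → non-residue.
(38/127) = +1 → QR.
(56/127) = -1 → non-residue.
(89/127) = -1 → non-residue.
(97/127) = -1 → non-residue.
(105/127) = -1 → non-residue.
(106/127) = -1 → non-residue.
Total quadratic residues among the 7: 1.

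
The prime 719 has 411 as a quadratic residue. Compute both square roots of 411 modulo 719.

Since 719 ≡ 3 (mod 4), a square root of 411 is 411^((719+1)/4) = 411^180 mod 719.
Repeated squaring: 411^2≡675, 411^4≡498, 411^8≡668, 411^16≡444, 411^32≡130, 411^64≡363, 411^128≡192 (mod 719).
411^180 = 411^(128+32+16+4) ≡ 676 (mod 719).
Check: 676² = 456976 ≡ 411 (mod 719). The two roots are 43 and 676.

43, 676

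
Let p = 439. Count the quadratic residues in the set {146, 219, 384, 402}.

2

(146/439) = +1 → QR.
(219/439) = -1 → non-residue.
(384/439) = -1 → non-residue.
(402/439) = +1 → QR.
Total quadratic residues among the 4: 2.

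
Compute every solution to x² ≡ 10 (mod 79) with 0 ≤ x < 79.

Since 79 ≡ 3 (mod 4), a square root of 10 is 10^((79+1)/4) = 10^20 mod 79.
Repeated squaring: 10^2≡21, 10^4≡46, 10^8≡62, 10^16≡52 (mod 79).
10^20 = 10^(16+4) ≡ 22 (mod 79).
Check: 22² = 484 ≡ 10 (mod 79). The two roots are 22 and 57.

22, 57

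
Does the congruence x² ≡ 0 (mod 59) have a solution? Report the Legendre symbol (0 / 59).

0

Top reduces to 0: gcd > 1, so the symbol is 0.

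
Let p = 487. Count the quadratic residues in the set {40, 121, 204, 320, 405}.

(40/487) = -1 → non-residue.
(121/487) = +1 → QR.
(204/487) = +1 → QR.
(320/487) = -1 → non-residue.
(405/487) = -1 → non-residue.
Total quadratic residues among the 5: 2.

2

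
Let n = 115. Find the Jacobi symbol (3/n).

Reciprocity: 3 ≡ 3 and 115 ≡ 3 (mod 4), so (3/115) = −(115/3).
Reduce top mod 3: now compute (1/3).
Reached (1/3) = 1. Collecting the sign flips along the way, the symbol is -1.

-1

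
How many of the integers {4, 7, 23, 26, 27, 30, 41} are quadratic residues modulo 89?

1

(4/89) = +1 → QR.
(7/89) = -1 → non-residue.
(23/89) = -1 → non-residue.
(26/89) = -1 → non-residue.
(27/89) = -1 → non-residue.
(30/89) = -1 → non-residue.
(41/89) = -1 → non-residue.
Total quadratic residues among the 7: 1.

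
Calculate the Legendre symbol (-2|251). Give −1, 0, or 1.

1

First reduce: -2 ≡ 249 (mod 251).
Reciprocity: 249 ≡ 1 and 251 ≡ 3 (mod 4), so (249/251) = +(251/249).
Reduce top mod 249: now compute (2/249).
Pull out 2: since 249 ≡ 1 (mod 8), (2/249) = +1.
Reached (1/249) = 1. Collecting the sign flips along the way, the symbol is +1.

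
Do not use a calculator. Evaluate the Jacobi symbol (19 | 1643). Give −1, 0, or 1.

Reciprocity: 19 ≡ 3 and 1643 ≡ 3 (mod 4), so (19/1643) = −(1643/19).
Reduce top mod 19: now compute (9/19).
Reciprocity: 9 ≡ 1 and 19 ≡ 3 (mod 4), so (9/19) = +(19/9).
Reduce top mod 9: now compute (1/9).
Reached (1/9) = 1. Collecting the sign flips along the way, the symbol is -1.

-1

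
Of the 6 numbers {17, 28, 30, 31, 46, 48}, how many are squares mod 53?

3

(17/53) = +1 → QR.
(28/53) = +1 → QR.
(30/53) = -1 → non-residue.
(31/53) = -1 → non-residue.
(46/53) = +1 → QR.
(48/53) = -1 → non-residue.
Total quadratic residues among the 6: 3.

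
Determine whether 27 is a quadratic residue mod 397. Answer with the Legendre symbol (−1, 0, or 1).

Euler's criterion: (27/397) ≡ 27^198 (mod 397).
27^2 ≡ 332 (mod 397)
27^4 ≡ 255 (mod 397)
27^8 ≡ 314 (mod 397)
27^16 ≡ 140 (mod 397)
27^32 ≡ 147 (mod 397)
27^64 ≡ 171 (mod 397)
27^128 ≡ 260 (mod 397)
27^198 = 27^(128+64+4+2) ≡ 1 (mod 397).
Result is 1, so (27/397) = 1.

1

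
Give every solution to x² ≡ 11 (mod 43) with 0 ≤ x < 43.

Since 43 ≡ 3 (mod 4), a square root of 11 is 11^((43+1)/4) = 11^11 mod 43.
Repeated squaring: 11^2≡35, 11^4≡21, 11^8≡11 (mod 43).
11^11 = 11^(8+2+1) ≡ 21 (mod 43).
Check: 21² = 441 ≡ 11 (mod 43). The two roots are 21 and 22.

21, 22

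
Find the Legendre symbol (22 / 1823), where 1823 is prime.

1

Pull out 2: since 1823 ≡ 7 (mod 8), (2/1823) = +1.
Reciprocity: 11 ≡ 3 and 1823 ≡ 3 (mod 4), so (11/1823) = −(1823/11).
Reduce top mod 11: now compute (8/11).
Pull out 2^3: since 11 ≡ 3 (mod 8), (2/11) = -1, so (2/11)^3 = -1.
Reached (1/11) = 1. Collecting the sign flips along the way, the symbol is +1.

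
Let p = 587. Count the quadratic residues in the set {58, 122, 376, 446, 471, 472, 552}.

2

(58/587) = -1 → non-residue.
(122/587) = +1 → QR.
(376/587) = -1 → non-residue.
(446/587) = -1 → non-residue.
(471/587) = -1 → non-residue.
(472/587) = -1 → non-residue.
(552/587) = +1 → QR.
Total quadratic residues among the 7: 2.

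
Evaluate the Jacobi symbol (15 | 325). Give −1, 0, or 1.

Reciprocity: 15 ≡ 3 and 325 ≡ 1 (mod 4), so (15/325) = +(325/15).
Reduce top mod 15: now compute (10/15).
Pull out 2: since 15 ≡ 7 (mod 8), (2/15) = +1.
Reciprocity: 5 ≡ 1 and 15 ≡ 3 (mod 4), so (5/15) = +(15/5).
Reduce top mod 5: now compute (0/5).
Top reduces to 0: gcd > 1, so the symbol is 0.

0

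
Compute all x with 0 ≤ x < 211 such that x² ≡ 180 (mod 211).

Since 211 ≡ 3 (mod 4), a square root of 180 is 180^((211+1)/4) = 180^53 mod 211.
Repeated squaring: 180^2≡117, 180^4≡185, 180^8≡43, 180^16≡161, 180^32≡179 (mod 211).
180^53 = 180^(32+16+4+1) ≡ 179 (mod 211).
Check: 179² = 32041 ≡ 180 (mod 211). The two roots are 32 and 179.

32, 179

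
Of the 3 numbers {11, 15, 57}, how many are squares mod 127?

2

(11/127) = +1 → QR.
(15/127) = +1 → QR.
(57/127) = -1 → non-residue.
Total quadratic residues among the 3: 2.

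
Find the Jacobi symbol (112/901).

-1

Pull out 2^4: since 901 ≡ 5 (mod 8), (2/901) = -1, so (2/901)^4 = +1.
Reciprocity: 7 ≡ 3 and 901 ≡ 1 (mod 4), so (7/901) = +(901/7).
Reduce top mod 7: now compute (5/7).
Reciprocity: 5 ≡ 1 and 7 ≡ 3 (mod 4), so (5/7) = +(7/5).
Reduce top mod 5: now compute (2/5).
Pull out 2: since 5 ≡ 5 (mod 8), (2/5) = -1.
Reached (1/5) = 1. Collecting the sign flips along the way, the symbol is -1.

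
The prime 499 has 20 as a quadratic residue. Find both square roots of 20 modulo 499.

100, 399

Since 499 ≡ 3 (mod 4), a square root of 20 is 20^((499+1)/4) = 20^125 mod 499.
Repeated squaring: 20^2≡400, 20^4≡320, 20^8≡105, 20^16≡47, 20^32≡213, 20^64≡459 (mod 499).
20^125 = 20^(64+32+16+8+4+1) ≡ 100 (mod 499).
Check: 100² = 10000 ≡ 20 (mod 499). The two roots are 100 and 399.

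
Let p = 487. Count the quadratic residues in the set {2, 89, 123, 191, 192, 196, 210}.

4

(2/487) = +1 → QR.
(89/487) = +1 → QR.
(123/487) = -1 → non-residue.
(191/487) = +1 → QR.
(192/487) = -1 → non-residue.
(196/487) = +1 → QR.
(210/487) = -1 → non-residue.
Total quadratic residues among the 7: 4.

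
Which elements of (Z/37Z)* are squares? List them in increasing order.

1, 3, 4, 7, 9, 10, 11, 12, 16, 21, 25, 26, 27, 28, 30, 33, 34, 36

Square k = 1,…,18 (k and 37−k give the same square):
1²=1, 2²=4, 3²=9, 4²=16, 5²=25, 6²=36, 7²≡12, 8²≡27, 9²≡7, 10²≡26, 11²≡10, 12²≡33, 13²≡21, 14²≡11, 15²≡3, 16²≡34, 17²≡30, 18²≡28 (mod 37).
So the quadratic residues mod 37 are {1, 3, 4, 7, 9, 10, 11, 12, 16, 21, 25, 26, 27, 28, 30, 33, 34, 36}.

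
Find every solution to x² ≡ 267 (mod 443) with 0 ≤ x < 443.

Since 443 ≡ 3 (mod 4), a square root of 267 is 267^((443+1)/4) = 267^111 mod 443.
Repeated squaring: 267^2≡409, 267^4≡270, 267^8≡248, 267^16≡370, 267^32≡13, 267^64≡169 (mod 443).
267^111 = 267^(64+32+8+4+2+1) ≡ 209 (mod 443).
Check: 209² = 43681 ≡ 267 (mod 443). The two roots are 209 and 234.

209, 234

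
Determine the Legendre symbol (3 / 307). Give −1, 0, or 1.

-1

Euler's criterion: (3/307) ≡ 3^153 (mod 307).
3^2 ≡ 9 (mod 307)
3^4 ≡ 81 (mod 307)
3^8 ≡ 114 (mod 307)
3^16 ≡ 102 (mod 307)
3^32 ≡ 273 (mod 307)
3^64 ≡ 235 (mod 307)
3^128 ≡ 272 (mod 307)
3^153 = 3^(128+16+8+1) ≡ 306 (mod 307).
Result is 306 ≡ −1, so (3/307) = −1.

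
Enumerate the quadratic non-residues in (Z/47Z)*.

Square k = 1,…,23 (k and 47−k give the same square):
1²=1, 2²=4, 3²=9, 4²=16, 5²=25, 6²=36, 7²≡2, 8²≡17, 9²≡34, 10²≡6, 11²≡27, 12²≡3, 13²≡28, 14²≡8, 15²≡37, 16²≡21, 17²≡7, 18²≡42, 19²≡32, 20²≡24, 21²≡18, 22²≡14, 23²≡12 (mod 47).
The residues are {1, 2, 3, 4, 6, 7, 8, 9, 12, 14, 16, 17, 18, 21, 24, 25, 27, 28, 32, 34, 36, 37, 42}; the non-residues are the remaining 23 nonzero classes.

5,10,11,13,15,19,20,22,23,26,29,30,31,33,35,38,39,40,41,43,44,45,46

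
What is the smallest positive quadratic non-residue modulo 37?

(2/37) = −1, so 2 is the smallest positive non-residue mod 37.

2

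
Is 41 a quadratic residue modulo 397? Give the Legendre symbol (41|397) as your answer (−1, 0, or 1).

-1

Reciprocity: 41 ≡ 1 and 397 ≡ 1 (mod 4), so (41/397) = +(397/41).
Reduce top mod 41: now compute (28/41).
Pull out 2^2: since 41 ≡ 1 (mod 8), (2/41) = +1, so (2/41)^2 = +1.
Reciprocity: 7 ≡ 3 and 41 ≡ 1 (mod 4), so (7/41) = +(41/7).
Reduce top mod 7: now compute (6/7).
Pull out 2: since 7 ≡ 7 (mod 8), (2/7) = +1.
Reciprocity: 3 ≡ 3 and 7 ≡ 3 (mod 4), so (3/7) = −(7/3).
Reduce top mod 3: now compute (1/3).
Reached (1/3) = 1. Collecting the sign flips along the way, the symbol is -1.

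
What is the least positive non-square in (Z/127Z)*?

(2/127) = +1, so 2 is a residue.
(3/127) = −1, so 3 is the smallest positive non-residue mod 127.

3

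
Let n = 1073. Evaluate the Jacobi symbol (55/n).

1

Reciprocity: 55 ≡ 3 and 1073 ≡ 1 (mod 4), so (55/1073) = +(1073/55).
Reduce top mod 55: now compute (28/55).
Pull out 2^2: since 55 ≡ 7 (mod 8), (2/55) = +1, so (2/55)^2 = +1.
Reciprocity: 7 ≡ 3 and 55 ≡ 3 (mod 4), so (7/55) = −(55/7).
Reduce top mod 7: now compute (6/7).
Pull out 2: since 7 ≡ 7 (mod 8), (2/7) = +1.
Reciprocity: 3 ≡ 3 and 7 ≡ 3 (mod 4), so (3/7) = −(7/3).
Reduce top mod 3: now compute (1/3).
Reached (1/3) = 1. Collecting the sign flips along the way, the symbol is +1.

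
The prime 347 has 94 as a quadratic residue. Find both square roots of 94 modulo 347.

Since 347 ≡ 3 (mod 4), a square root of 94 is 94^((347+1)/4) = 94^87 mod 347.
Repeated squaring: 94^2≡161, 94^4≡243, 94^8≡59, 94^16≡11, 94^32≡121, 94^64≡67 (mod 347).
94^87 = 94^(64+16+4+2+1) ≡ 326 (mod 347).
Check: 326² = 106276 ≡ 94 (mod 347). The two roots are 21 and 326.

21, 326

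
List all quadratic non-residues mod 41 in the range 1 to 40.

3, 6, 7, 11, 12, 13, 14, 15, 17, 19, 22, 24, 26, 27, 28, 29, 30, 34, 35, 38

Square k = 1,…,20 (k and 41−k give the same square):
1²=1, 2²=4, 3²=9, 4²=16, 5²=25, 6²=36, 7²≡8, 8²≡23, 9²≡40, 10²≡18, 11²≡39, 12²≡21, 13²≡5, 14²≡32, 15²≡20, 16²≡10, 17²≡2, 18²≡37, 19²≡33, 20²≡31 (mod 41).
The residues are {1, 2, 4, 5, 8, 9, 10, 16, 18, 20, 21, 23, 25, 31, 32, 33, 36, 37, 39, 40}; the non-residues are the remaining 20 nonzero classes.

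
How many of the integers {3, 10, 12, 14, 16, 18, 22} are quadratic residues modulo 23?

(3/23) = +1 → QR.
(10/23) = -1 → non-residue.
(12/23) = +1 → QR.
(14/23) = -1 → non-residue.
(16/23) = +1 → QR.
(18/23) = +1 → QR.
(22/23) = -1 → non-residue.
Total quadratic residues among the 7: 4.

4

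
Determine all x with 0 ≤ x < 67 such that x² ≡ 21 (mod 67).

17, 50

Since 67 ≡ 3 (mod 4), a square root of 21 is 21^((67+1)/4) = 21^17 mod 67.
Repeated squaring: 21^2≡39, 21^4≡47, 21^8≡65, 21^16≡4 (mod 67).
21^17 = 21^(16+1) ≡ 17 (mod 67).
Check: 17² = 289 ≡ 21 (mod 67). The two roots are 17 and 50.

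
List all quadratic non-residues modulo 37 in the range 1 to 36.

2 5 6 8 13 14 15 17 18 19 20 22 23 24 29 31 32 35

Square k = 1,…,18 (k and 37−k give the same square):
1²=1, 2²=4, 3²=9, 4²=16, 5²=25, 6²=36, 7²≡12, 8²≡27, 9²≡7, 10²≡26, 11²≡10, 12²≡33, 13²≡21, 14²≡11, 15²≡3, 16²≡34, 17²≡30, 18²≡28 (mod 37).
The residues are {1, 3, 4, 7, 9, 10, 11, 12, 16, 21, 25, 26, 27, 28, 30, 33, 34, 36}; the non-residues are the remaining 18 nonzero classes.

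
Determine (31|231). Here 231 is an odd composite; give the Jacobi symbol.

-1

Reciprocity: 31 ≡ 3 and 231 ≡ 3 (mod 4), so (31/231) = −(231/31).
Reduce top mod 31: now compute (14/31).
Pull out 2: since 31 ≡ 7 (mod 8), (2/31) = +1.
Reciprocity: 7 ≡ 3 and 31 ≡ 3 (mod 4), so (7/31) = −(31/7).
Reduce top mod 7: now compute (3/7).
Reciprocity: 3 ≡ 3 and 7 ≡ 3 (mod 4), so (3/7) = −(7/3).
Reduce top mod 3: now compute (1/3).
Reached (1/3) = 1. Collecting the sign flips along the way, the symbol is -1.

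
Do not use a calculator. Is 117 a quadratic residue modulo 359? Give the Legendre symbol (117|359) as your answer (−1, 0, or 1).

Reciprocity: 117 ≡ 1 and 359 ≡ 3 (mod 4), so (117/359) = +(359/117).
Reduce top mod 117: now compute (8/117).
Pull out 2^3: since 117 ≡ 5 (mod 8), (2/117) = -1, so (2/117)^3 = -1.
Reached (1/117) = 1. Collecting the sign flips along the way, the symbol is -1.

-1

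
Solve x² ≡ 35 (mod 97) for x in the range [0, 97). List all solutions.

36, 61

97 ≡ 1 (mod 4), so we find a root by search.
Trying successive values, 36² = 1296 ≡ 35 (mod 97). The other root is 97 − 36 = 61.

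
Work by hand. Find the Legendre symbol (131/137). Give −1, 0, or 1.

Reciprocity: 131 ≡ 3 and 137 ≡ 1 (mod 4), so (131/137) = +(137/131).
Reduce top mod 131: now compute (6/131).
Pull out 2: since 131 ≡ 3 (mod 8), (2/131) = -1.
Reciprocity: 3 ≡ 3 and 131 ≡ 3 (mod 4), so (3/131) = −(131/3).
Reduce top mod 3: now compute (2/3).
Pull out 2: since 3 ≡ 3 (mod 8), (2/3) = -1.
Reached (1/3) = 1. Collecting the sign flips along the way, the symbol is -1.

-1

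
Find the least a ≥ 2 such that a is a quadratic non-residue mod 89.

3

(2/89) = +1, so 2 is a residue.
(3/89) = −1, so 3 is the smallest positive non-residue mod 89.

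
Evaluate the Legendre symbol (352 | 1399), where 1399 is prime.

Pull out 2^5: since 1399 ≡ 7 (mod 8), (2/1399) = +1, so (2/1399)^5 = +1.
Reciprocity: 11 ≡ 3 and 1399 ≡ 3 (mod 4), so (11/1399) = −(1399/11).
Reduce top mod 11: now compute (2/11).
Pull out 2: since 11 ≡ 3 (mod 8), (2/11) = -1.
Reached (1/11) = 1. Collecting the sign flips along the way, the symbol is +1.

1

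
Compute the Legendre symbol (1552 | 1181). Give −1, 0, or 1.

First reduce: 1552 ≡ 371 (mod 1181).
Reciprocity: 371 ≡ 3 and 1181 ≡ 1 (mod 4), so (371/1181) = +(1181/371).
Reduce top mod 371: now compute (68/371).
Pull out 2^2: since 371 ≡ 3 (mod 8), (2/371) = -1, so (2/371)^2 = +1.
Reciprocity: 17 ≡ 1 and 371 ≡ 3 (mod 4), so (17/371) = +(371/17).
Reduce top mod 17: now compute (14/17).
Pull out 2: since 17 ≡ 1 (mod 8), (2/17) = +1.
Reciprocity: 7 ≡ 3 and 17 ≡ 1 (mod 4), so (7/17) = +(17/7).
Reduce top mod 7: now compute (3/7).
Reciprocity: 3 ≡ 3 and 7 ≡ 3 (mod 4), so (3/7) = −(7/3).
Reduce top mod 3: now compute (1/3).
Reached (1/3) = 1. Collecting the sign flips along the way, the symbol is -1.

-1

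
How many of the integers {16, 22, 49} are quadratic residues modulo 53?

(16/53) = +1 → QR.
(22/53) = -1 → non-residue.
(49/53) = +1 → QR.
Total quadratic residues among the 3: 2.

2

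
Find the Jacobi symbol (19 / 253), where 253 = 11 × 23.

1

Reciprocity: 19 ≡ 3 and 253 ≡ 1 (mod 4), so (19/253) = +(253/19).
Reduce top mod 19: now compute (6/19).
Pull out 2: since 19 ≡ 3 (mod 8), (2/19) = -1.
Reciprocity: 3 ≡ 3 and 19 ≡ 3 (mod 4), so (3/19) = −(19/3).
Reduce top mod 3: now compute (1/3).
Reached (1/3) = 1. Collecting the sign flips along the way, the symbol is +1.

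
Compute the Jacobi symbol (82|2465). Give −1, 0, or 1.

1

Pull out 2: since 2465 ≡ 1 (mod 8), (2/2465) = +1.
Reciprocity: 41 ≡ 1 and 2465 ≡ 1 (mod 4), so (41/2465) = +(2465/41).
Reduce top mod 41: now compute (5/41).
Reciprocity: 5 ≡ 1 and 41 ≡ 1 (mod 4), so (5/41) = +(41/5).
Reduce top mod 5: now compute (1/5).
Reached (1/5) = 1. Collecting the sign flips along the way, the symbol is +1.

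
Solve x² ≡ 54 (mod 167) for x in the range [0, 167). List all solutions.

Since 167 ≡ 3 (mod 4), a square root of 54 is 54^((167+1)/4) = 54^42 mod 167.
Repeated squaring: 54^2≡77, 54^4≡84, 54^8≡42, 54^16≡94, 54^32≡152 (mod 167).
54^42 = 54^(32+8+2) ≡ 87 (mod 167).
Check: 87² = 7569 ≡ 54 (mod 167). The two roots are 80 and 87.

80, 87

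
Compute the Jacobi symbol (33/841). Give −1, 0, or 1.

Reciprocity: 33 ≡ 1 and 841 ≡ 1 (mod 4), so (33/841) = +(841/33).
Reduce top mod 33: now compute (16/33).
Pull out 2^4: since 33 ≡ 1 (mod 8), (2/33) = +1, so (2/33)^4 = +1.
Reached (1/33) = 1. Collecting the sign flips along the way, the symbol is +1.

1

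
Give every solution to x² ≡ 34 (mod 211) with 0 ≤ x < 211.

33, 178

Since 211 ≡ 3 (mod 4), a square root of 34 is 34^((211+1)/4) = 34^53 mod 211.
Repeated squaring: 34^2≡101, 34^4≡73, 34^8≡54, 34^16≡173, 34^32≡178 (mod 211).
34^53 = 34^(32+16+4+1) ≡ 178 (mod 211).
Check: 178² = 31684 ≡ 34 (mod 211). The two roots are 33 and 178.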